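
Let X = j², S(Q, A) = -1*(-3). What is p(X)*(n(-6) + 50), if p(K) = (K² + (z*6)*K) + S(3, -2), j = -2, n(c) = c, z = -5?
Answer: -4444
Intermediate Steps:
S(Q, A) = 3
X = 4 (X = (-2)² = 4)
p(K) = 3 + K² - 30*K (p(K) = (K² + (-5*6)*K) + 3 = (K² - 30*K) + 3 = 3 + K² - 30*K)
p(X)*(n(-6) + 50) = (3 + 4² - 30*4)*(-6 + 50) = (3 + 16 - 120)*44 = -101*44 = -4444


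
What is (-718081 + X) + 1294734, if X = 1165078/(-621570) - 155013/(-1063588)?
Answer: 190610461143672013/330547196580 ≈ 5.7665e+5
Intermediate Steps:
X = -571405774727/330547196580 (X = 1165078*(-1/621570) - 155013*(-1/1063588) = -582539/310785 + 155013/1063588 = -571405774727/330547196580 ≈ -1.7287)
(-718081 + X) + 1294734 = (-718081 - 571405774727/330547196580) + 1294734 = -237360232873137707/330547196580 + 1294734 = 190610461143672013/330547196580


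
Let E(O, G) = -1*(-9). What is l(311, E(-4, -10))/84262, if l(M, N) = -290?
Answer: -145/42131 ≈ -0.0034416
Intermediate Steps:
E(O, G) = 9
l(311, E(-4, -10))/84262 = -290/84262 = -290*1/84262 = -145/42131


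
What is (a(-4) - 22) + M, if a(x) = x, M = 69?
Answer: 43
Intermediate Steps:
(a(-4) - 22) + M = (-4 - 22) + 69 = -26 + 69 = 43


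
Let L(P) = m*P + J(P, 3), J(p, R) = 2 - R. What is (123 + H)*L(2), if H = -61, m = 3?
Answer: 310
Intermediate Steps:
L(P) = -1 + 3*P (L(P) = 3*P + (2 - 1*3) = 3*P + (2 - 3) = 3*P - 1 = -1 + 3*P)
(123 + H)*L(2) = (123 - 61)*(-1 + 3*2) = 62*(-1 + 6) = 62*5 = 310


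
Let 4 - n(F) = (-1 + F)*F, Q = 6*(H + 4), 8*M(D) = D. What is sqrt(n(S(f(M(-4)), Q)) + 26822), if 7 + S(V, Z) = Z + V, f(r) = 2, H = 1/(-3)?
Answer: sqrt(26554) ≈ 162.95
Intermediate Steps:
M(D) = D/8
H = -1/3 ≈ -0.33333
Q = 22 (Q = 6*(-1/3 + 4) = 6*(11/3) = 22)
S(V, Z) = -7 + V + Z (S(V, Z) = -7 + (Z + V) = -7 + (V + Z) = -7 + V + Z)
n(F) = 4 - F*(-1 + F) (n(F) = 4 - (-1 + F)*F = 4 - F*(-1 + F))
sqrt(n(S(f(M(-4)), Q)) + 26822) = sqrt((4 + (-7 + 2 + 22) - (-7 + 2 + 22)**2) + 26822) = sqrt((4 + 17 - 1*17**2) + 26822) = sqrt((4 + 17 - 1*289) + 26822) = sqrt((4 + 17 - 289) + 26822) = sqrt(-268 + 26822) = sqrt(26554)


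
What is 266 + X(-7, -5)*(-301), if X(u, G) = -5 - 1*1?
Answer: 2072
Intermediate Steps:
X(u, G) = -6 (X(u, G) = -5 - 1 = -6)
266 + X(-7, -5)*(-301) = 266 - 6*(-301) = 266 + 1806 = 2072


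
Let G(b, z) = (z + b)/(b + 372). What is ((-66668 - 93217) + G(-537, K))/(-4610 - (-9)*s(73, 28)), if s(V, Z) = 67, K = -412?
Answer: 26380076/661155 ≈ 39.900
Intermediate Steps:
G(b, z) = (b + z)/(372 + b)
((-66668 - 93217) + G(-537, K))/(-4610 - (-9)*s(73, 28)) = ((-66668 - 93217) + (-537 - 412)/(372 - 537))/(-4610 - (-9)*67) = (-159885 - 949/(-165))/(-4610 - 1*(-603)) = (-159885 - 1/165*(-949))/(-4610 + 603) = (-159885 + 949/165)/(-4007) = -26380076/165*(-1/4007) = 26380076/661155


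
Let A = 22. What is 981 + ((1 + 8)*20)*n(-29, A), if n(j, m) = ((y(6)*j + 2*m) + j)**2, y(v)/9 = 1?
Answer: 10893861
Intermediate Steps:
y(v) = 9 (y(v) = 9*1 = 9)
n(j, m) = (2*m + 10*j)**2 (n(j, m) = ((9*j + 2*m) + j)**2 = ((2*m + 9*j) + j)**2 = (2*m + 10*j)**2)
981 + ((1 + 8)*20)*n(-29, A) = 981 + ((1 + 8)*20)*(4*(22 + 5*(-29))**2) = 981 + (9*20)*(4*(22 - 145)**2) = 981 + 180*(4*(-123)**2) = 981 + 180*(4*15129) = 981 + 180*60516 = 981 + 10892880 = 10893861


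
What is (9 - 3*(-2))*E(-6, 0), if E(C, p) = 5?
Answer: 75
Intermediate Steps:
(9 - 3*(-2))*E(-6, 0) = (9 - 3*(-2))*5 = (9 + 6)*5 = 15*5 = 75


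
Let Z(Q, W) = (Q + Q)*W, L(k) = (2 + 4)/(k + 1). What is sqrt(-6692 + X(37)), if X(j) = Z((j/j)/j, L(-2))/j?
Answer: 4*I*sqrt(572585)/37 ≈ 81.805*I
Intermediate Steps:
L(k) = 6/(1 + k)
Z(Q, W) = 2*Q*W (Z(Q, W) = (2*Q)*W = 2*Q*W)
X(j) = -12/j**2 (X(j) = (2*((j/j)/j)*(6/(1 - 2)))/j = (2*(1/j)*(6/(-1)))/j = (2*(6*(-1))/j)/j = (2*(-6)/j)/j = (-12/j)/j = -12/j**2)
sqrt(-6692 + X(37)) = sqrt(-6692 - 12/37**2) = sqrt(-6692 - 12*1/1369) = sqrt(-6692 - 12/1369) = sqrt(-9161360/1369) = 4*I*sqrt(572585)/37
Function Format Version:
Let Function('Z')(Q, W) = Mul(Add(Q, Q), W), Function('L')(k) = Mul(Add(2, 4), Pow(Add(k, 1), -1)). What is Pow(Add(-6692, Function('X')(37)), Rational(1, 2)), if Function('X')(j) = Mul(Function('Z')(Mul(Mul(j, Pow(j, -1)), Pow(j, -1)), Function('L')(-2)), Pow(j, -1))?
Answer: Mul(Rational(4, 37), I, Pow(572585, Rational(1, 2))) ≈ Mul(81.805, I)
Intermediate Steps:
Function('L')(k) = Mul(6, Pow(Add(1, k), -1))
Function('Z')(Q, W) = Mul(2, Q, W) (Function('Z')(Q, W) = Mul(Mul(2, Q), W) = Mul(2, Q, W))
Function('X')(j) = Mul(-12, Pow(j, -2)) (Function('X')(j) = Mul(Mul(2, Mul(Mul(j, Pow(j, -1)), Pow(j, -1)), Mul(6, Pow(Add(1, -2), -1))), Pow(j, -1)) = Mul(Mul(2, Mul(1, Pow(j, -1)), Mul(6, Pow(-1, -1))), Pow(j, -1)) = Mul(Mul(2, Pow(j, -1), Mul(6, -1)), Pow(j, -1)) = Mul(Mul(2, Pow(j, -1), -6), Pow(j, -1)) = Mul(Mul(-12, Pow(j, -1)), Pow(j, -1)) = Mul(-12, Pow(j, -2)))
Pow(Add(-6692, Function('X')(37)), Rational(1, 2)) = Pow(Add(-6692, Mul(-12, Pow(37, -2))), Rational(1, 2)) = Pow(Add(-6692, Mul(-12, Rational(1, 1369))), Rational(1, 2)) = Pow(Add(-6692, Rational(-12, 1369)), Rational(1, 2)) = Pow(Rational(-9161360, 1369), Rational(1, 2)) = Mul(Rational(4, 37), I, Pow(572585, Rational(1, 2)))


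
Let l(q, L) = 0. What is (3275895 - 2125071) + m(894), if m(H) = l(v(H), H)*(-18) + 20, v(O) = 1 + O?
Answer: 1150844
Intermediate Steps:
m(H) = 20 (m(H) = 0*(-18) + 20 = 0 + 20 = 20)
(3275895 - 2125071) + m(894) = (3275895 - 2125071) + 20 = 1150824 + 20 = 1150844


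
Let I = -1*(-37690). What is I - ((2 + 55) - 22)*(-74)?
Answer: 40280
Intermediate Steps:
I = 37690
I - ((2 + 55) - 22)*(-74) = 37690 - ((2 + 55) - 22)*(-74) = 37690 - (57 - 22)*(-74) = 37690 - 35*(-74) = 37690 - 1*(-2590) = 37690 + 2590 = 40280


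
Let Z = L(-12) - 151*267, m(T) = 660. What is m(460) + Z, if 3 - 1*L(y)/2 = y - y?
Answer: -39651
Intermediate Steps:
L(y) = 6 (L(y) = 6 - 2*(y - y) = 6 - 2*0 = 6 + 0 = 6)
Z = -40311 (Z = 6 - 151*267 = 6 - 40317 = -40311)
m(460) + Z = 660 - 40311 = -39651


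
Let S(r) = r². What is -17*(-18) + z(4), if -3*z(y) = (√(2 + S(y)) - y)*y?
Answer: 934/3 - 4*√2 ≈ 305.68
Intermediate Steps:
z(y) = -y*(√(2 + y²) - y)/3 (z(y) = -(√(2 + y²) - y)*y/3 = -y*(√(2 + y²) - y)/3)
-17*(-18) + z(4) = -17*(-18) + (⅓)*4*(4 - √(2 + 4²)) = 306 + (⅓)*4*(4 - √(2 + 16)) = 306 + (⅓)*4*(4 - √18) = 306 + (⅓)*4*(4 - 3*√2) = 306 + (16/3 - 4*√2) = 934/3 - 4*√2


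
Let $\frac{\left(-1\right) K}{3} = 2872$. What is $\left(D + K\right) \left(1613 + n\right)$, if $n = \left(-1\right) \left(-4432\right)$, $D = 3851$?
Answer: $-28804425$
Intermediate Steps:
$K = -8616$ ($K = \left(-3\right) 2872 = -8616$)
$n = 4432$
$\left(D + K\right) \left(1613 + n\right) = \left(3851 - 8616\right) \left(1613 + 4432\right) = \left(-4765\right) 6045 = -28804425$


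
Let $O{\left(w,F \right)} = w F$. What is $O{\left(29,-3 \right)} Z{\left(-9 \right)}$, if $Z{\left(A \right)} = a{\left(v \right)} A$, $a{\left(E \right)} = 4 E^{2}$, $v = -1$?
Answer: $3132$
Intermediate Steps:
$O{\left(w,F \right)} = F w$
$Z{\left(A \right)} = 4 A$ ($Z{\left(A \right)} = 4 \left(-1\right)^{2} A = 4 \cdot 1 A = 4 A$)
$O{\left(29,-3 \right)} Z{\left(-9 \right)} = \left(-3\right) 29 \cdot 4 \left(-9\right) = \left(-87\right) \left(-36\right) = 3132$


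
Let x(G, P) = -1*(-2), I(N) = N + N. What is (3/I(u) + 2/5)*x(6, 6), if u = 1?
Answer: 19/5 ≈ 3.8000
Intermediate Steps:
I(N) = 2*N
x(G, P) = 2
(3/I(u) + 2/5)*x(6, 6) = (3/((2*1)) + 2/5)*2 = (3/2 + 2*(1/5))*2 = (3*(1/2) + 2/5)*2 = (3/2 + 2/5)*2 = (19/10)*2 = 19/5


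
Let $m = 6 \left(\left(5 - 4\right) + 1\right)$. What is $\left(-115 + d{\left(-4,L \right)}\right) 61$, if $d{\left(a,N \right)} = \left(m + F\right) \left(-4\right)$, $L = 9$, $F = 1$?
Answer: $-10187$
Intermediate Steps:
$m = 12$ ($m = 6 \left(1 + 1\right) = 6 \cdot 2 = 12$)
$d{\left(a,N \right)} = -52$ ($d{\left(a,N \right)} = \left(12 + 1\right) \left(-4\right) = 13 \left(-4\right) = -52$)
$\left(-115 + d{\left(-4,L \right)}\right) 61 = \left(-115 - 52\right) 61 = \left(-167\right) 61 = -10187$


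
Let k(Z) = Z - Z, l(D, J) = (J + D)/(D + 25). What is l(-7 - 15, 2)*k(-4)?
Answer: 0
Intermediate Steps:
l(D, J) = (D + J)/(25 + D)
k(Z) = 0
l(-7 - 15, 2)*k(-4) = (((-7 - 15) + 2)/(25 + (-7 - 15)))*0 = ((-22 + 2)/(25 - 22))*0 = (-20/3)*0 = ((⅓)*(-20))*0 = -20/3*0 = 0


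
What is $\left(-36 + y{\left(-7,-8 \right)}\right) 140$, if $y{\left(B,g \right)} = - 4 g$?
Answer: $-560$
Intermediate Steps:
$\left(-36 + y{\left(-7,-8 \right)}\right) 140 = \left(-36 - -32\right) 140 = \left(-36 + 32\right) 140 = \left(-4\right) 140 = -560$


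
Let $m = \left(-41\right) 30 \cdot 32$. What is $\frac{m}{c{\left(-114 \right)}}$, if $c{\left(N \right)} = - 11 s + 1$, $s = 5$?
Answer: $\frac{6560}{9} \approx 728.89$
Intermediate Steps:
$m = -39360$ ($m = \left(-1230\right) 32 = -39360$)
$c{\left(N \right)} = -54$ ($c{\left(N \right)} = \left(-11\right) 5 + 1 = -55 + 1 = -54$)
$\frac{m}{c{\left(-114 \right)}} = - \frac{39360}{-54} = \left(-39360\right) \left(- \frac{1}{54}\right) = \frac{6560}{9}$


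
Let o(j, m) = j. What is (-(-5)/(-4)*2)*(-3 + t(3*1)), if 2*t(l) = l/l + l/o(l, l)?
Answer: 5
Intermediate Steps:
t(l) = 1 (t(l) = (l/l + l/l)/2 = (1 + 1)/2 = (½)*2 = 1)
(-(-5)/(-4)*2)*(-3 + t(3*1)) = (-(-5)/(-4)*2)*(-3 + 1) = (-(-5)*(-1)/4*2)*(-2) = (-1*5/4*2)*(-2) = -5/4*2*(-2) = -5/2*(-2) = 5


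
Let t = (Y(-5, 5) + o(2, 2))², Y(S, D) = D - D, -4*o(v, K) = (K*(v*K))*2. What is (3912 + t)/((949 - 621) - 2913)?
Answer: -3928/2585 ≈ -1.5195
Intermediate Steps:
o(v, K) = -v*K²/2 (o(v, K) = -K*(v*K)*2/4 = -K*(K*v)*2/4 = -v*K²*2/4 = -v*K²/2)
Y(S, D) = 0
t = 16 (t = (0 - ½*2*2²)² = (0 - ½*2*4)² = (0 - 4)² = (-4)² = 16)
(3912 + t)/((949 - 621) - 2913) = (3912 + 16)/((949 - 621) - 2913) = 3928/(328 - 2913) = 3928/(-2585) = 3928*(-1/2585) = -3928/2585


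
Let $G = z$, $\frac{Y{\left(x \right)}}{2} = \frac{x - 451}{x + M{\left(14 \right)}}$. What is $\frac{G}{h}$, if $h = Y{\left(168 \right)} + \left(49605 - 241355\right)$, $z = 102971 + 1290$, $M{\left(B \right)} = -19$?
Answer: $- \frac{15534889}{28571316} \approx -0.54372$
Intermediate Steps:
$Y{\left(x \right)} = \frac{2 \left(-451 + x\right)}{-19 + x}$ ($Y{\left(x \right)} = 2 \frac{x - 451}{x - 19} = 2 \frac{-451 + x}{-19 + x} = \frac{2 \left(-451 + x\right)}{-19 + x}$)
$z = 104261$
$G = 104261$
$h = - \frac{28571316}{149}$ ($h = \frac{2 \left(-451 + 168\right)}{-19 + 168} + \left(49605 - 241355\right) = 2 \cdot \frac{1}{149} \left(-283\right) + \left(49605 - 241355\right) = 2 \cdot \frac{1}{149} \left(-283\right) - 191750 = - \frac{566}{149} - 191750 = - \frac{28571316}{149} \approx -1.9175 \cdot 10^{5}$)
$\frac{G}{h} = \frac{104261}{- \frac{28571316}{149}} = 104261 \left(- \frac{149}{28571316}\right) = - \frac{15534889}{28571316}$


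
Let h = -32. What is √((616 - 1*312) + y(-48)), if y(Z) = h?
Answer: 4*√17 ≈ 16.492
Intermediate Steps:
y(Z) = -32
√((616 - 1*312) + y(-48)) = √((616 - 1*312) - 32) = √((616 - 312) - 32) = √(304 - 32) = √272 = 4*√17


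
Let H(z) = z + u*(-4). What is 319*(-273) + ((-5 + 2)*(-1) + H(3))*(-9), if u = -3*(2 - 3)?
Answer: -87033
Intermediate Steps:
u = 3 (u = -3*(-1) = 3)
H(z) = -12 + z (H(z) = z + 3*(-4) = z - 12 = -12 + z)
319*(-273) + ((-5 + 2)*(-1) + H(3))*(-9) = 319*(-273) + ((-5 + 2)*(-1) + (-12 + 3))*(-9) = -87087 + (-3*(-1) - 9)*(-9) = -87087 + (3 - 9)*(-9) = -87087 - 6*(-9) = -87087 + 54 = -87033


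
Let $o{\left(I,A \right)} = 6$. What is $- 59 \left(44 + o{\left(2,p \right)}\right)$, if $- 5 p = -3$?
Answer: $-2950$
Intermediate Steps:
$p = \frac{3}{5}$ ($p = \left(- \frac{1}{5}\right) \left(-3\right) = \frac{3}{5} \approx 0.6$)
$- 59 \left(44 + o{\left(2,p \right)}\right) = - 59 \left(44 + 6\right) = \left(-59\right) 50 = -2950$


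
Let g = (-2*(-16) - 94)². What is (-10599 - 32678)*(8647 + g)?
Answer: -540573007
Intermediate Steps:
g = 3844 (g = (32 - 94)² = (-62)² = 3844)
(-10599 - 32678)*(8647 + g) = (-10599 - 32678)*(8647 + 3844) = -43277*12491 = -540573007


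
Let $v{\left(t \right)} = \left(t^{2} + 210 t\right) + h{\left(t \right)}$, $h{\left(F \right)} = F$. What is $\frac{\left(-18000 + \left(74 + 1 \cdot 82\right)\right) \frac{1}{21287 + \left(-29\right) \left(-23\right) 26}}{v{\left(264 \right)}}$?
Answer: $- \frac{1487}{403673050} \approx -3.6837 \cdot 10^{-6}$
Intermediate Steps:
$v{\left(t \right)} = t^{2} + 211 t$ ($v{\left(t \right)} = \left(t^{2} + 210 t\right) + t = t^{2} + 211 t$)
$\frac{\left(-18000 + \left(74 + 1 \cdot 82\right)\right) \frac{1}{21287 + \left(-29\right) \left(-23\right) 26}}{v{\left(264 \right)}} = \frac{\left(-18000 + \left(74 + 1 \cdot 82\right)\right) \frac{1}{21287 + \left(-29\right) \left(-23\right) 26}}{264 \left(211 + 264\right)} = \frac{\left(-18000 + \left(74 + 82\right)\right) \frac{1}{21287 + 667 \cdot 26}}{264 \cdot 475} = \frac{\left(-18000 + 156\right) \frac{1}{21287 + 17342}}{125400} = - \frac{17844}{38629} \cdot \frac{1}{125400} = \left(-17844\right) \frac{1}{38629} \cdot \frac{1}{125400} = \left(- \frac{17844}{38629}\right) \frac{1}{125400} = - \frac{1487}{403673050}$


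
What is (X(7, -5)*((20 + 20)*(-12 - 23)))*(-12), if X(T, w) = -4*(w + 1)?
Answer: 268800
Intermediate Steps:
X(T, w) = -4 - 4*w (X(T, w) = -4*(1 + w) = -4 - 4*w)
(X(7, -5)*((20 + 20)*(-12 - 23)))*(-12) = ((-4 - 4*(-5))*((20 + 20)*(-12 - 23)))*(-12) = ((-4 + 20)*(40*(-35)))*(-12) = (16*(-1400))*(-12) = -22400*(-12) = 268800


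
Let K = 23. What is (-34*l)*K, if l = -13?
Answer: 10166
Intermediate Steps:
(-34*l)*K = -34*(-13)*23 = 442*23 = 10166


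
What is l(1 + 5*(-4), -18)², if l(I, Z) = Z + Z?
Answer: 1296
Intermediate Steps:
l(I, Z) = 2*Z
l(1 + 5*(-4), -18)² = (2*(-18))² = (-36)² = 1296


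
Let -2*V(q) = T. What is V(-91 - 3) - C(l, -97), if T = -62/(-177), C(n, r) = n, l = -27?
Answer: 4748/177 ≈ 26.825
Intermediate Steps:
T = 62/177 (T = -62*(-1/177) = 62/177 ≈ 0.35028)
V(q) = -31/177 (V(q) = -1/2*62/177 = -31/177)
V(-91 - 3) - C(l, -97) = -31/177 - 1*(-27) = -31/177 + 27 = 4748/177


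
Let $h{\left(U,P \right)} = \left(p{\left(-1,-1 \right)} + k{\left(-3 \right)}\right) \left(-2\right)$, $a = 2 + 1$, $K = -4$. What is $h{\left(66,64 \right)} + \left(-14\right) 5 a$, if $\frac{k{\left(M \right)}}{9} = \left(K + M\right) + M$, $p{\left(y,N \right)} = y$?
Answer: $-28$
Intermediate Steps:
$a = 3$
$k{\left(M \right)} = -36 + 18 M$ ($k{\left(M \right)} = 9 \left(\left(-4 + M\right) + M\right) = 9 \left(-4 + 2 M\right) = -36 + 18 M$)
$h{\left(U,P \right)} = 182$ ($h{\left(U,P \right)} = \left(-1 + \left(-36 + 18 \left(-3\right)\right)\right) \left(-2\right) = \left(-1 - 90\right) \left(-2\right) = \left(-91\right) \left(-2\right) = 182$)
$h{\left(66,64 \right)} + \left(-14\right) 5 a = 182 + \left(-14\right) 5 \cdot 3 = 182 - 210 = -28$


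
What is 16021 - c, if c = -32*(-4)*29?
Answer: 12309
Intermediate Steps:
c = 3712 (c = 128*29 = 3712)
16021 - c = 16021 - 1*3712 = 16021 - 3712 = 12309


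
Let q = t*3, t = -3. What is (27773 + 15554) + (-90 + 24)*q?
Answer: 43921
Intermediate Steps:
q = -9 (q = -3*3 = -9)
(27773 + 15554) + (-90 + 24)*q = (27773 + 15554) + (-90 + 24)*(-9) = 43327 - 66*(-9) = 43327 + 594 = 43921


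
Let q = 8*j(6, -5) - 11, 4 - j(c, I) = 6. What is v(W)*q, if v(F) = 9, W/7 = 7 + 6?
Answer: -243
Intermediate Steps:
j(c, I) = -2 (j(c, I) = 4 - 1*6 = 4 - 6 = -2)
q = -27 (q = 8*(-2) - 11 = -16 - 11 = -27)
W = 91 (W = 7*(7 + 6) = 7*13 = 91)
v(W)*q = 9*(-27) = -243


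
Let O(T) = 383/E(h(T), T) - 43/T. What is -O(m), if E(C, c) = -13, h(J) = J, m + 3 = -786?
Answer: 301628/10257 ≈ 29.407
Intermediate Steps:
m = -789 (m = -3 - 786 = -789)
O(T) = -383/13 - 43/T (O(T) = 383/(-13) - 43/T = 383*(-1/13) - 43/T = -383/13 - 43/T)
-O(m) = -(-383/13 - 43/(-789)) = -(-383/13 - 43*(-1/789)) = -(-383/13 + 43/789) = -1*(-301628/10257) = 301628/10257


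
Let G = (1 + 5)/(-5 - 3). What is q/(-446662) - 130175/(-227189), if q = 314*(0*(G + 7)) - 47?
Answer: 58154903733/101476693118 ≈ 0.57309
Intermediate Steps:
G = -¾ (G = 6/(-8) = 6*(-⅛) = -¾ ≈ -0.75000)
q = -47 (q = 314*(0*(-¾ + 7)) - 47 = 314*(0*(25/4)) - 47 = 314*0 - 47 = 0 - 47 = -47)
q/(-446662) - 130175/(-227189) = -47/(-446662) - 130175/(-227189) = -47*(-1/446662) - 130175*(-1/227189) = 47/446662 + 130175/227189 = 58154903733/101476693118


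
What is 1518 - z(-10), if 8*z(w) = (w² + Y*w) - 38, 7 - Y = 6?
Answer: 3023/2 ≈ 1511.5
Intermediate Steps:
Y = 1 (Y = 7 - 1*6 = 7 - 6 = 1)
z(w) = -19/4 + w/8 + w²/8 (z(w) = ((w² + 1*w) - 38)/8 = ((w² + w) - 38)/8 = ((w + w²) - 38)/8 = (-38 + w + w²)/8 = -19/4 + w/8 + w²/8)
1518 - z(-10) = 1518 - (-19/4 + (⅛)*(-10) + (⅛)*(-10)²) = 1518 - (-19/4 - 5/4 + (⅛)*100) = 1518 - (-19/4 - 5/4 + 25/2) = 1518 - 1*13/2 = 1518 - 13/2 = 3023/2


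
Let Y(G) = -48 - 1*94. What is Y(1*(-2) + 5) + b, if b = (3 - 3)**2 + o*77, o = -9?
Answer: -835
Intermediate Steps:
b = -693 (b = (3 - 3)**2 - 9*77 = 0**2 - 693 = 0 - 693 = -693)
Y(G) = -142 (Y(G) = -48 - 94 = -142)
Y(1*(-2) + 5) + b = -142 - 693 = -835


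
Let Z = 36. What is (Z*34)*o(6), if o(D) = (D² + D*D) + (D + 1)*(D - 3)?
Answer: 113832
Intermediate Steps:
o(D) = 2*D² + (1 + D)*(-3 + D) (o(D) = (D² + D²) + (1 + D)*(-3 + D) = 2*D² + (1 + D)*(-3 + D))
(Z*34)*o(6) = (36*34)*(-3 - 2*6 + 3*6²) = 1224*(-3 - 12 + 3*36) = 1224*(-3 - 12 + 108) = 1224*93 = 113832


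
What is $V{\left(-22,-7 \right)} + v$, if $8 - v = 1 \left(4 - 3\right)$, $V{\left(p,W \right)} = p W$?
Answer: $161$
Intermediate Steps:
$V{\left(p,W \right)} = W p$
$v = 7$ ($v = 8 - 1 \left(4 - 3\right) = 8 - 1 \cdot 1 = 8 - 1 = 7$)
$V{\left(-22,-7 \right)} + v = \left(-7\right) \left(-22\right) + 7 = 154 + 7 = 161$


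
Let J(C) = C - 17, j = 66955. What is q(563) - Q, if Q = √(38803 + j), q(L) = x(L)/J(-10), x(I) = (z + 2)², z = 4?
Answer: -4/3 - √105758 ≈ -326.54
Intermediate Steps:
J(C) = -17 + C
x(I) = 36 (x(I) = (4 + 2)² = 6² = 36)
q(L) = -4/3 (q(L) = 36/(-17 - 10) = 36/(-27) = 36*(-1/27) = -4/3)
Q = √105758 (Q = √(38803 + 66955) = √105758 ≈ 325.20)
q(563) - Q = -4/3 - √105758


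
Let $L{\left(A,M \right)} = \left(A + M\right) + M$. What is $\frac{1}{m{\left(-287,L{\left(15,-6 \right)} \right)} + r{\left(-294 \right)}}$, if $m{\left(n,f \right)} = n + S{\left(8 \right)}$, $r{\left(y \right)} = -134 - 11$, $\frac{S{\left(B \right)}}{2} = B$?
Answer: $- \frac{1}{416} \approx -0.0024038$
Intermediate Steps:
$S{\left(B \right)} = 2 B$
$L{\left(A,M \right)} = A + 2 M$
$r{\left(y \right)} = -145$ ($r{\left(y \right)} = -134 - 11 = -145$)
$m{\left(n,f \right)} = 16 + n$ ($m{\left(n,f \right)} = n + 2 \cdot 8 = n + 16 = 16 + n$)
$\frac{1}{m{\left(-287,L{\left(15,-6 \right)} \right)} + r{\left(-294 \right)}} = \frac{1}{\left(16 - 287\right) - 145} = \frac{1}{-271 - 145} = \frac{1}{-416} = - \frac{1}{416}$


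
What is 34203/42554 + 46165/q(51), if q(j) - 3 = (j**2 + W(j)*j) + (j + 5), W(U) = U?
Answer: 2144447393/223876594 ≈ 9.5787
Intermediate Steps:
q(j) = 8 + j + 2*j**2 (q(j) = 3 + ((j**2 + j*j) + (j + 5)) = 3 + ((j**2 + j**2) + (5 + j)) = 3 + (2*j**2 + (5 + j)) = 3 + (5 + j + 2*j**2) = 8 + j + 2*j**2)
34203/42554 + 46165/q(51) = 34203/42554 + 46165/(8 + 51 + 2*51**2) = 34203*(1/42554) + 46165/(8 + 51 + 2*2601) = 34203/42554 + 46165/(8 + 51 + 5202) = 34203/42554 + 46165/5261 = 2144447393/223876594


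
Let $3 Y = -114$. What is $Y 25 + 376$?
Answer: $-574$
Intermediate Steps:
$Y = -38$ ($Y = \frac{1}{3} \left(-114\right) = -38$)
$Y 25 + 376 = \left(-38\right) 25 + 376 = -950 + 376 = -574$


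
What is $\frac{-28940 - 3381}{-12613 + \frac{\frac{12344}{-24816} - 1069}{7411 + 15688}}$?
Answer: $\frac{2315899780458}{903763842655} \approx 2.5625$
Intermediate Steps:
$\frac{-28940 - 3381}{-12613 + \frac{\frac{12344}{-24816} - 1069}{7411 + 15688}} = - \frac{32321}{-12613 + \frac{12344 \left(- \frac{1}{24816}\right) - 1069}{23099}} = - \frac{32321}{-12613 + \left(- \frac{1543}{3102} - 1069\right) \frac{1}{23099}} = - \frac{32321}{-12613 - \frac{3317581}{71653098}} = - \frac{32321}{- \frac{903763842655}{71653098}} = \left(-32321\right) \left(- \frac{71653098}{903763842655}\right) = \frac{2315899780458}{903763842655}$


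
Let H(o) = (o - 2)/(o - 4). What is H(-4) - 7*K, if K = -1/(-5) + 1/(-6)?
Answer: 31/60 ≈ 0.51667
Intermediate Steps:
H(o) = (-2 + o)/(-4 + o)
K = 1/30 (K = -1*(-⅕) + 1*(-⅙) = ⅕ - ⅙ = 1/30 ≈ 0.033333)
H(-4) - 7*K = (-2 - 4)/(-4 - 4) - 7*1/30 = -6/(-8) - 7/30 = -⅛*(-6) - 7/30 = ¾ - 7/30 = 31/60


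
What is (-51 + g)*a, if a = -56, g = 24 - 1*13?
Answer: 2240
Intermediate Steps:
g = 11 (g = 24 - 13 = 11)
(-51 + g)*a = (-51 + 11)*(-56) = -40*(-56) = 2240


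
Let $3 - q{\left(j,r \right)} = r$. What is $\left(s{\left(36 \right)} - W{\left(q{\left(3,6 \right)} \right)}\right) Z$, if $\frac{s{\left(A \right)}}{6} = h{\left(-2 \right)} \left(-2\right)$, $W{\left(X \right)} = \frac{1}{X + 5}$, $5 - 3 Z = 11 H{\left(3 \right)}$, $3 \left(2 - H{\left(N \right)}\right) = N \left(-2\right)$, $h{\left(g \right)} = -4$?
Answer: $- \frac{1235}{2} \approx -617.5$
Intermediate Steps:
$q{\left(j,r \right)} = 3 - r$
$H{\left(N \right)} = 2 + \frac{2 N}{3}$ ($H{\left(N \right)} = 2 - \frac{N \left(-2\right)}{3} = 2 - \frac{\left(-2\right) N}{3} = 2 + \frac{2 N}{3}$)
$Z = -13$ ($Z = \frac{5}{3} - \frac{11 \left(2 + \frac{2}{3} \cdot 3\right)}{3} = \frac{5}{3} - \frac{11 \left(2 + 2\right)}{3} = \frac{5}{3} - \frac{11 \cdot 4}{3} = \frac{5}{3} - \frac{44}{3} = -13$)
$W{\left(X \right)} = \frac{1}{5 + X}$
$s{\left(A \right)} = 48$ ($s{\left(A \right)} = 6 \left(\left(-4\right) \left(-2\right)\right) = 6 \cdot 8 = 48$)
$\left(s{\left(36 \right)} - W{\left(q{\left(3,6 \right)} \right)}\right) Z = \left(48 - \frac{1}{5 + \left(3 - 6\right)}\right) \left(-13\right) = \left(48 - \frac{1}{5 - 3}\right) \left(-13\right) = \left(48 - \frac{1}{2}\right) \left(-13\right) = \frac{95}{2} \left(-13\right) = - \frac{1235}{2}$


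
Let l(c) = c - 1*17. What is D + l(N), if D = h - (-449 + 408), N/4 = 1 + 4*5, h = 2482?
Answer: 2590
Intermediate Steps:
N = 84 (N = 4*(1 + 4*5) = 4*(1 + 20) = 4*21 = 84)
D = 2523 (D = 2482 - (-449 + 408) = 2482 - 1*(-41) = 2482 + 41 = 2523)
l(c) = -17 + c (l(c) = c - 17 = -17 + c)
D + l(N) = 2523 + (-17 + 84) = 2523 + 67 = 2590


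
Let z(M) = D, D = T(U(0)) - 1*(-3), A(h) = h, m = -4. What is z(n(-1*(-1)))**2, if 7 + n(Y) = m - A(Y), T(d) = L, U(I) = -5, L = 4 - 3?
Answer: 16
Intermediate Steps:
L = 1
T(d) = 1
D = 4 (D = 1 - 1*(-3) = 1 + 3 = 4)
n(Y) = -11 - Y (n(Y) = -7 + (-4 - Y) = -11 - Y)
z(M) = 4
z(n(-1*(-1)))**2 = 4**2 = 16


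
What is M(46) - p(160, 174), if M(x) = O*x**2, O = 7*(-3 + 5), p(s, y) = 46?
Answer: 29578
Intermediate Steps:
O = 14 (O = 7*2 = 14)
M(x) = 14*x**2
M(46) - p(160, 174) = 14*46**2 - 1*46 = 14*2116 - 46 = 29624 - 46 = 29578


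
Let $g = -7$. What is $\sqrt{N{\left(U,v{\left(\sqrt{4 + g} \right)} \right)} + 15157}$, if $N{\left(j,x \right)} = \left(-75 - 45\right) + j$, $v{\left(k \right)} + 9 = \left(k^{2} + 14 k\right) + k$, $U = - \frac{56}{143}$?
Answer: $\frac{3 \sqrt{34164845}}{143} \approx 122.62$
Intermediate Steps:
$U = - \frac{56}{143}$ ($U = \left(-56\right) \frac{1}{143} = - \frac{56}{143} \approx -0.39161$)
$v{\left(k \right)} = -9 + k^{2} + 15 k$ ($v{\left(k \right)} = -9 + \left(\left(k^{2} + 14 k\right) + k\right) = -9 + \left(k^{2} + 15 k\right) = -9 + k^{2} + 15 k$)
$N{\left(j,x \right)} = -120 + j$
$\sqrt{N{\left(U,v{\left(\sqrt{4 + g} \right)} \right)} + 15157} = \sqrt{\left(-120 - \frac{56}{143}\right) + 15157} = \sqrt{- \frac{17216}{143} + 15157} = \sqrt{\frac{2150235}{143}} = \frac{3 \sqrt{34164845}}{143}$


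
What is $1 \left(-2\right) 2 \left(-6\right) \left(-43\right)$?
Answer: $-1032$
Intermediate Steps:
$1 \left(-2\right) 2 \left(-6\right) \left(-43\right) = \left(-2\right) 2 \left(-6\right) \left(-43\right) = \left(-4\right) \left(-6\right) \left(-43\right) = 24 \left(-43\right) = -1032$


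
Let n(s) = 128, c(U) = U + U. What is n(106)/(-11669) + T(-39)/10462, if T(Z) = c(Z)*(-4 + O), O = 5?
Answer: -1124659/61040539 ≈ -0.018425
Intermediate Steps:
c(U) = 2*U
T(Z) = 2*Z (T(Z) = (2*Z)*(-4 + 5) = (2*Z)*1 = 2*Z)
n(106)/(-11669) + T(-39)/10462 = 128/(-11669) + (2*(-39))/10462 = 128*(-1/11669) - 78*1/10462 = -128/11669 - 39/5231 = -1124659/61040539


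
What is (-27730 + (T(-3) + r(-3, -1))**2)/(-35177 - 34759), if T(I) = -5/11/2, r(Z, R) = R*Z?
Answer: 4472533/11283008 ≈ 0.39640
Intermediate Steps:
T(I) = -5/22 (T(I) = -5*1/11*(1/2) = -5/11*1/2 = -5/22)
(-27730 + (T(-3) + r(-3, -1))**2)/(-35177 - 34759) = (-27730 + (-5/22 - 1*(-3))**2)/(-35177 - 34759) = (-27730 + (-5/22 + 3)**2)/(-69936) = (-27730 + (61/22)**2)*(-1/69936) = (-27730 + 3721/484)*(-1/69936) = -13417599/484*(-1/69936) = 4472533/11283008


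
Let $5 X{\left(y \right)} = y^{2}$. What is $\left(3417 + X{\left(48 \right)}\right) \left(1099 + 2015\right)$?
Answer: $\frac{60377346}{5} \approx 1.2075 \cdot 10^{7}$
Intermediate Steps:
$X{\left(y \right)} = \frac{y^{2}}{5}$
$\left(3417 + X{\left(48 \right)}\right) \left(1099 + 2015\right) = \left(3417 + \frac{48^{2}}{5}\right) \left(1099 + 2015\right) = \left(3417 + \frac{1}{5} \cdot 2304\right) 3114 = \left(3417 + \frac{2304}{5}\right) 3114 = \frac{19389}{5} \cdot 3114 = \frac{60377346}{5}$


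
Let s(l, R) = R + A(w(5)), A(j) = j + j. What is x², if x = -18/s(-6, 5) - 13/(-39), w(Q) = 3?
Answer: 1849/1089 ≈ 1.6979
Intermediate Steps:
A(j) = 2*j
s(l, R) = 6 + R (s(l, R) = R + 2*3 = R + 6 = 6 + R)
x = -43/33 (x = -18/(6 + 5) - 13/(-39) = -18/11 - 13*(-1/39) = -18*1/11 + ⅓ = -18/11 + ⅓ = -43/33 ≈ -1.3030)
x² = (-43/33)² = 1849/1089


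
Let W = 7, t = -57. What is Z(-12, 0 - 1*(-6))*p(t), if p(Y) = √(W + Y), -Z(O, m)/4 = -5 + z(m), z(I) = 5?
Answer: 0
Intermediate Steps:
Z(O, m) = 0 (Z(O, m) = -4*(-5 + 5) = -4*0 = 0)
p(Y) = √(7 + Y)
Z(-12, 0 - 1*(-6))*p(t) = 0*√(7 - 57) = 0*√(-50) = 0*(5*I*√2) = 0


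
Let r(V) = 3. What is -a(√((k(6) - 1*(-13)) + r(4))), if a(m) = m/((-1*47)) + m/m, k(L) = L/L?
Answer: -1 + √17/47 ≈ -0.91227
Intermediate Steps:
k(L) = 1
a(m) = 1 - m/47 (a(m) = m/(-47) + 1 = m*(-1/47) + 1 = -m/47 + 1 = 1 - m/47)
-a(√((k(6) - 1*(-13)) + r(4))) = -(1 - √((1 - 1*(-13)) + 3)/47) = -(1 - √((1 + 13) + 3)/47) = -(1 - √(14 + 3)/47) = -(1 - √17/47) = -1 + √17/47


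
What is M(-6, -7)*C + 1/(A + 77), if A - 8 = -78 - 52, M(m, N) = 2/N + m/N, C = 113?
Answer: 20333/315 ≈ 64.549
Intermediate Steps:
A = -122 (A = 8 + (-78 - 52) = 8 - 130 = -122)
M(-6, -7)*C + 1/(A + 77) = ((2 - 6)/(-7))*113 + 1/(-122 + 77) = -⅐*(-4)*113 + 1/(-45) = (4/7)*113 - 1/45 = 452/7 - 1/45 = 20333/315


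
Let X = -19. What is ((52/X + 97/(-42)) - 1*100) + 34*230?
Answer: 6156533/798 ≈ 7715.0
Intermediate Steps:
((52/X + 97/(-42)) - 1*100) + 34*230 = ((52/(-19) + 97/(-42)) - 1*100) + 34*230 = ((52*(-1/19) + 97*(-1/42)) - 100) + 7820 = ((-52/19 - 97/42) - 100) + 7820 = (-4027/798 - 100) + 7820 = -83827/798 + 7820 = 6156533/798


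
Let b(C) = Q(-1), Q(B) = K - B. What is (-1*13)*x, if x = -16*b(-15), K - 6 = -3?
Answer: 832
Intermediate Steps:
K = 3 (K = 6 - 3 = 3)
Q(B) = 3 - B
b(C) = 4 (b(C) = 3 - 1*(-1) = 3 + 1 = 4)
x = -64 (x = -16*4 = -64)
(-1*13)*x = -1*13*(-64) = -13*(-64) = 832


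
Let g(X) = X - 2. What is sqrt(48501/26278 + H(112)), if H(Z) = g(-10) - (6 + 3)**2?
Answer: I*sqrt(62945086134)/26278 ≈ 9.5475*I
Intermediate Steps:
g(X) = -2 + X
H(Z) = -93 (H(Z) = (-2 - 10) - (6 + 3)**2 = -12 - 1*9**2 = -12 - 1*81 = -12 - 81 = -93)
sqrt(48501/26278 + H(112)) = sqrt(48501/26278 - 93) = sqrt(-2395353/26278) = I*sqrt(62945086134)/26278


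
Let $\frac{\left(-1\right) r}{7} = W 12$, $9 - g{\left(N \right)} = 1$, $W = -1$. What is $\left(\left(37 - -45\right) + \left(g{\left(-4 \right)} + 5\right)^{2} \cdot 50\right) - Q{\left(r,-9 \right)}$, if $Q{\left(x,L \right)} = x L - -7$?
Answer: $9281$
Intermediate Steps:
$g{\left(N \right)} = 8$ ($g{\left(N \right)} = 9 - 1 = 8$)
$r = 84$ ($r = - 7 \left(\left(-1\right) 12\right) = \left(-7\right) \left(-12\right) = 84$)
$Q{\left(x,L \right)} = 7 + L x$ ($Q{\left(x,L \right)} = L x + 7 = 7 + L x$)
$\left(\left(37 - -45\right) + \left(g{\left(-4 \right)} + 5\right)^{2} \cdot 50\right) - Q{\left(r,-9 \right)} = \left(\left(37 - -45\right) + \left(8 + 5\right)^{2} \cdot 50\right) - \left(7 - 756\right) = \left(\left(37 + 45\right) + 13^{2} \cdot 50\right) - \left(7 - 756\right) = \left(82 + 169 \cdot 50\right) - -749 = \left(82 + 8450\right) + 749 = 8532 + 749 = 9281$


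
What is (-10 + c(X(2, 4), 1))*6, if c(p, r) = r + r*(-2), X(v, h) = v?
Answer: -66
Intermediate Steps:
c(p, r) = -r (c(p, r) = r - 2*r = -r)
(-10 + c(X(2, 4), 1))*6 = (-10 - 1*1)*6 = (-10 - 1)*6 = -11*6 = -66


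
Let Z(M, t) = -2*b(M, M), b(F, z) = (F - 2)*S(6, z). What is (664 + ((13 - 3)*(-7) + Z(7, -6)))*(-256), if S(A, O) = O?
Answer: -134144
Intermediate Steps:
b(F, z) = z*(-2 + F) (b(F, z) = (F - 2)*z = (-2 + F)*z = z*(-2 + F))
Z(M, t) = -2*M*(-2 + M)
(664 + ((13 - 3)*(-7) + Z(7, -6)))*(-256) = (664 + ((13 - 3)*(-7) + 2*7*(2 - 1*7)))*(-256) = (664 + (10*(-7) + 2*7*(2 - 7)))*(-256) = (664 + (-70 + 2*7*(-5)))*(-256) = (664 + (-70 - 70))*(-256) = (664 - 140)*(-256) = 524*(-256) = -134144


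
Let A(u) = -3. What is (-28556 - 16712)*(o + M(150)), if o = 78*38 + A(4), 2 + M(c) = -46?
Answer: -131865684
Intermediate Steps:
M(c) = -48 (M(c) = -2 - 46 = -48)
o = 2961 (o = 78*38 - 3 = 2964 - 3 = 2961)
(-28556 - 16712)*(o + M(150)) = (-28556 - 16712)*(2961 - 48) = -45268*2913 = -131865684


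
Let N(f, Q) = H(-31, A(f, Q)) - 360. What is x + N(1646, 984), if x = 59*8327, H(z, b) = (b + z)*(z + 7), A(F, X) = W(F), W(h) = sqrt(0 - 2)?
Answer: 491677 - 24*I*sqrt(2) ≈ 4.9168e+5 - 33.941*I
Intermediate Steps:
W(h) = I*sqrt(2) (W(h) = sqrt(-2) = I*sqrt(2))
A(F, X) = I*sqrt(2)
H(z, b) = (7 + z)*(b + z) (H(z, b) = (b + z)*(7 + z) = (7 + z)*(b + z))
x = 491293
N(f, Q) = 384 - 24*I*sqrt(2) (N(f, Q) = ((-31)**2 + 7*(I*sqrt(2)) + 7*(-31) + (I*sqrt(2))*(-31)) - 360 = (961 + 7*I*sqrt(2) - 217 - 31*I*sqrt(2)) - 360 = (744 - 24*I*sqrt(2)) - 360 = 384 - 24*I*sqrt(2))
x + N(1646, 984) = 491293 + (384 - 24*I*sqrt(2)) = 491677 - 24*I*sqrt(2)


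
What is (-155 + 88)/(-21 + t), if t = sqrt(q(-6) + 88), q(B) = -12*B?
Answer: 1407/281 + 268*sqrt(10)/281 ≈ 8.0231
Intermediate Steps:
t = 4*sqrt(10) (t = sqrt(-12*(-6) + 88) = sqrt(72 + 88) = sqrt(160) = 4*sqrt(10) ≈ 12.649)
(-155 + 88)/(-21 + t) = (-155 + 88)/(-21 + 4*sqrt(10)) = -67/(-21 + 4*sqrt(10))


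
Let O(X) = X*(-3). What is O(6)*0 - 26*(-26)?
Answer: 676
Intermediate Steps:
O(X) = -3*X
O(6)*0 - 26*(-26) = -3*6*0 - 26*(-26) = -18*0 + 676 = 0 + 676 = 676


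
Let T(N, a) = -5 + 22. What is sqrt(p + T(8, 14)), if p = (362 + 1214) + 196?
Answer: sqrt(1789) ≈ 42.297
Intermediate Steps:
T(N, a) = 17
p = 1772 (p = 1576 + 196 = 1772)
sqrt(p + T(8, 14)) = sqrt(1772 + 17) = sqrt(1789)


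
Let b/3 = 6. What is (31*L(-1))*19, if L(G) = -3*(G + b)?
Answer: -30039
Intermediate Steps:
b = 18 (b = 3*6 = 18)
L(G) = -54 - 3*G (L(G) = -3*(G + 18) = -3*(18 + G) = -54 - 3*G)
(31*L(-1))*19 = (31*(-54 - 3*(-1)))*19 = (31*(-54 + 3))*19 = (31*(-51))*19 = -1581*19 = -30039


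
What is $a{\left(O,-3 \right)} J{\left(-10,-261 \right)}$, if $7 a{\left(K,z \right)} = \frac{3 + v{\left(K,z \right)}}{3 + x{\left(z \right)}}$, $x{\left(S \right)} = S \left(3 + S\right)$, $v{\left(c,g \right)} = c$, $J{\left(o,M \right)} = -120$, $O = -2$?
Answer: $- \frac{40}{7} \approx -5.7143$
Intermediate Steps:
$a{\left(K,z \right)} = \frac{3 + K}{7 \left(3 + z \left(3 + z\right)\right)}$ ($a{\left(K,z \right)} = \frac{\left(3 + K\right) \frac{1}{3 + z \left(3 + z\right)}}{7} = \frac{\frac{1}{3 + z \left(3 + z\right)} \left(3 + K\right)}{7} = \frac{3 + K}{7 \left(3 + z \left(3 + z\right)\right)}$)
$a{\left(O,-3 \right)} J{\left(-10,-261 \right)} = \frac{3 - 2}{7 \left(3 - 3 \left(3 - 3\right)\right)} \left(-120\right) = \frac{1}{7} \frac{1}{3 - 0} \cdot 1 \left(-120\right) = \frac{1}{7} \frac{1}{3 + 0} \cdot 1 \left(-120\right) = \frac{1}{7} \cdot \frac{1}{3} \cdot 1 \left(-120\right) = \frac{1}{21} \left(-120\right) = - \frac{40}{7}$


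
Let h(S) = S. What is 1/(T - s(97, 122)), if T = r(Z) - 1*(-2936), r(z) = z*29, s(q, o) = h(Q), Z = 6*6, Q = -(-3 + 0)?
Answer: 1/3977 ≈ 0.00025145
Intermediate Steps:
Q = 3 (Q = -1*(-3) = 3)
Z = 36
s(q, o) = 3
r(z) = 29*z
T = 3980 (T = 29*36 - 1*(-2936) = 1044 + 2936 = 3980)
1/(T - s(97, 122)) = 1/(3980 - 1*3) = 1/(3980 - 3) = 1/3977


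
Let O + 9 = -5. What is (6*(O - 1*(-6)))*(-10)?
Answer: 480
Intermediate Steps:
O = -14 (O = -9 - 5 = -14)
(6*(O - 1*(-6)))*(-10) = (6*(-14 - 1*(-6)))*(-10) = (6*(-14 + 6))*(-10) = (6*(-8))*(-10) = -48*(-10) = 480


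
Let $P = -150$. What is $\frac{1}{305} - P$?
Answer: $\frac{45751}{305} \approx 150.0$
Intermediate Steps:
$\frac{1}{305} - P = \frac{1}{305} - -150 = \frac{1}{305} + 150 = \frac{45751}{305}$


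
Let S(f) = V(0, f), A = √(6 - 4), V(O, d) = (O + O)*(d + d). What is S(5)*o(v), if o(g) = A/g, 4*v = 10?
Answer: 0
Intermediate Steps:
v = 5/2 (v = (¼)*10 = 5/2 ≈ 2.5000)
V(O, d) = 4*O*d (V(O, d) = (2*O)*(2*d) = 4*O*d)
A = √2 ≈ 1.4142
S(f) = 0 (S(f) = 4*0*f = 0)
o(g) = √2/g
S(5)*o(v) = 0*(√2/(5/2)) = 0*(√2*(⅖)) = 0*(2*√2/5) = 0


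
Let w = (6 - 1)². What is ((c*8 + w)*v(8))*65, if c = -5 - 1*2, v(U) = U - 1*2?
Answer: -12090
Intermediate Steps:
v(U) = -2 + U (v(U) = U - 2 = -2 + U)
w = 25 (w = 5² = 25)
c = -7 (c = -5 - 2 = -7)
((c*8 + w)*v(8))*65 = ((-7*8 + 25)*(-2 + 8))*65 = ((-56 + 25)*6)*65 = -31*6*65 = -186*65 = -12090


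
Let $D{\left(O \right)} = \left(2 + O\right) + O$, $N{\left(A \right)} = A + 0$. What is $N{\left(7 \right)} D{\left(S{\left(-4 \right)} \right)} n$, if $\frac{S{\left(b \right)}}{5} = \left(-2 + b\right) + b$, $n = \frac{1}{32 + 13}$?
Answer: $- \frac{686}{45} \approx -15.244$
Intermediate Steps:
$N{\left(A \right)} = A$
$n = \frac{1}{45} \approx 0.022222$
$S{\left(b \right)} = -10 + 10 b$ ($S{\left(b \right)} = 5 \left(\left(-2 + b\right) + b\right) = 5 \left(-2 + 2 b\right) = -10 + 10 b$)
$D{\left(O \right)} = 2 + 2 O$
$N{\left(7 \right)} D{\left(S{\left(-4 \right)} \right)} n = 7 \left(2 + 2 \left(-10 + 10 \left(-4\right)\right)\right) \frac{1}{45} = 7 \left(2 + 2 \left(-10 - 40\right)\right) \frac{1}{45} = 7 \left(2 + 2 \left(-50\right)\right) \frac{1}{45} = 7 \left(2 - 100\right) \frac{1}{45} = 7 \left(-98\right) \frac{1}{45} = \left(-686\right) \frac{1}{45} = - \frac{686}{45}$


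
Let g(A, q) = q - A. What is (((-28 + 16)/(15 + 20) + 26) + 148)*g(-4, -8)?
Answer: -24312/35 ≈ -694.63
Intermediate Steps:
(((-28 + 16)/(15 + 20) + 26) + 148)*g(-4, -8) = (((-28 + 16)/(15 + 20) + 26) + 148)*(-8 - 1*(-4)) = ((-12/35 + 26) + 148)*(-8 + 4) = ((-12*1/35 + 26) + 148)*(-4) = ((-12/35 + 26) + 148)*(-4) = (898/35 + 148)*(-4) = (6078/35)*(-4) = -24312/35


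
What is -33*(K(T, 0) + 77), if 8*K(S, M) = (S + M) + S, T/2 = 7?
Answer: -5313/2 ≈ -2656.5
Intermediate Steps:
T = 14 (T = 2*7 = 14)
K(S, M) = S/4 + M/8 (K(S, M) = ((S + M) + S)/8 = ((M + S) + S)/8 = (M + 2*S)/8 = S/4 + M/8)
-33*(K(T, 0) + 77) = -33*(((¼)*14 + (⅛)*0) + 77) = -33*((7/2 + 0) + 77) = -33*(7/2 + 77) = -33*161/2 = -5313/2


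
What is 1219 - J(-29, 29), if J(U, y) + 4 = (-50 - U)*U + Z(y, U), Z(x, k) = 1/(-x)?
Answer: 17807/29 ≈ 614.03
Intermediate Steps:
Z(x, k) = -1/x (Z(x, k) = 1*(-1/x) = -1/x)
J(U, y) = -4 - 1/y + U*(-50 - U) (J(U, y) = -4 + ((-50 - U)*U - 1/y) = -4 + (U*(-50 - U) - 1/y) = -4 + (-1/y + U*(-50 - U)) = -4 - 1/y + U*(-50 - U))
1219 - J(-29, 29) = 1219 - (-4 - 1*(-29)² - 1/29 - 50*(-29)) = 1219 - (-4 - 1*841 - 1*1/29 + 1450) = 1219 - (-4 - 841 - 1/29 + 1450) = 1219 - 1*17544/29 = 1219 - 17544/29 = 17807/29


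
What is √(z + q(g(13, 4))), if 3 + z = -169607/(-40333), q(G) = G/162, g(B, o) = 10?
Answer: √166934778029/362997 ≈ 1.1256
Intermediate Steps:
q(G) = G/162 (q(G) = G*(1/162) = G/162)
z = 48608/40333 (z = -3 - 169607/(-40333) = -3 - 169607*(-1/40333) = -3 + 169607/40333 = 48608/40333 ≈ 1.2052)
√(z + q(g(13, 4))) = √(48608/40333 + (1/162)*10) = √(48608/40333 + 5/81) = √(4138913/3266973) = √166934778029/362997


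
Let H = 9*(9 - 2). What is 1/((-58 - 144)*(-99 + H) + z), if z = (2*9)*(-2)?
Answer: 1/7236 ≈ 0.00013820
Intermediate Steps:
H = 63 (H = 9*7 = 63)
z = -36 (z = 18*(-2) = -36)
1/((-58 - 144)*(-99 + H) + z) = 1/((-58 - 144)*(-99 + 63) - 36) = 1/(-202*(-36) - 36) = 1/(7272 - 36) = 1/7236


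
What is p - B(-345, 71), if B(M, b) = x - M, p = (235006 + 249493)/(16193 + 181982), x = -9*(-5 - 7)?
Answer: -89288776/198175 ≈ -450.56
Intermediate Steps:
x = 108 (x = -9*(-12) = 108)
p = 484499/198175 ≈ 2.4448
B(M, b) = 108 - M
p - B(-345, 71) = 484499/198175 - (108 - 1*(-345)) = 484499/198175 - (108 + 345) = 484499/198175 - 1*453 = 484499/198175 - 453 = -89288776/198175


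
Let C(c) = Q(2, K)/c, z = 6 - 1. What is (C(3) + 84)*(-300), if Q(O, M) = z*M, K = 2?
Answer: -26200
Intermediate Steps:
z = 5 (z = 6 - 1*1 = 6 - 1 = 5)
Q(O, M) = 5*M
C(c) = 10/c (C(c) = (5*2)/c = 10/c)
(C(3) + 84)*(-300) = (10/3 + 84)*(-300) = (262/3)*(-300) = -26200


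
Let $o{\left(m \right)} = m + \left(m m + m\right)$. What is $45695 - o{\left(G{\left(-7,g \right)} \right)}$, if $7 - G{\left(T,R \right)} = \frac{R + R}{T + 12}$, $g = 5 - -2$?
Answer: $\frac{1141724}{25} \approx 45669.0$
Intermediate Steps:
$g = 7$ ($g = 5 + 2 = 7$)
$G{\left(T,R \right)} = 7 - \frac{2 R}{12 + T}$ ($G{\left(T,R \right)} = 7 - \frac{R + R}{T + 12} = 7 - \frac{2 R}{12 + T}$)
$o{\left(m \right)} = m^{2} + 2 m$ ($o{\left(m \right)} = m + \left(m^{2} + m\right) = m + \left(m + m^{2}\right) = m^{2} + 2 m$)
$45695 - o{\left(G{\left(-7,g \right)} \right)} = 45695 - \frac{84 - 14 + 7 \left(-7\right)}{12 - 7} \left(2 + \frac{84 - 14 + 7 \left(-7\right)}{12 - 7}\right) = 45695 - \frac{84 - 14 - 49}{5} \left(2 + \frac{84 - 14 - 49}{5}\right) = 45695 - \frac{1}{5} \cdot 21 \left(2 + \frac{1}{5} \cdot 21\right) = 45695 - \frac{21 \left(2 + \frac{21}{5}\right)}{5} = 45695 - \frac{21}{5} \cdot \frac{31}{5} = 45695 - \frac{651}{25} = \frac{1141724}{25}$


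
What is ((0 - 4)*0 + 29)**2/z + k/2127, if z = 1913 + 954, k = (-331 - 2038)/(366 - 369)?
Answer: 12158344/18294327 ≈ 0.66460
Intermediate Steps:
k = 2369/3 (k = -2369/(-3) = -2369*(-1/3) = 2369/3 ≈ 789.67)
z = 2867
((0 - 4)*0 + 29)**2/z + k/2127 = ((0 - 4)*0 + 29)**2/2867 + (2369/3)/2127 = (-4*0 + 29)**2*(1/2867) + (2369/3)*(1/2127) = (0 + 29)**2*(1/2867) + 2369/6381 = 29**2*(1/2867) + 2369/6381 = 841*(1/2867) + 2369/6381 = 841/2867 + 2369/6381 = 12158344/18294327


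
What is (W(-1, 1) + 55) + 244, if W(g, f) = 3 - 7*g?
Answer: 309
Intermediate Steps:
W(g, f) = 3 - 7*g
(W(-1, 1) + 55) + 244 = ((3 - 7*(-1)) + 55) + 244 = ((3 + 7) + 55) + 244 = (10 + 55) + 244 = 65 + 244 = 309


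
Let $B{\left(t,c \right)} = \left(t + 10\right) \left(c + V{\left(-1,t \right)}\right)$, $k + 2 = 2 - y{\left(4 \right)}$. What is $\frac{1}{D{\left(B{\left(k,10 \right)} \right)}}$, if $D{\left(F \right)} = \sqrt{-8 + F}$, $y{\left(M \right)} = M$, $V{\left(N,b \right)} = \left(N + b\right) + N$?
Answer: $\frac{1}{4} \approx 0.25$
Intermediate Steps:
$V{\left(N,b \right)} = b + 2 N$
$k = -4$ ($k = -2 + \left(2 - 4\right) = -2 - 2 = -4$)
$B{\left(t,c \right)} = \left(10 + t\right) \left(-2 + c + t\right)$ ($B{\left(t,c \right)} = \left(t + 10\right) \left(c + \left(t + 2 \left(-1\right)\right)\right) = \left(10 + t\right) \left(c + \left(t - 2\right)\right) = \left(10 + t\right) \left(c + \left(-2 + t\right)\right) = \left(10 + t\right) \left(-2 + c + t\right)$)
$\frac{1}{D{\left(B{\left(k,10 \right)} \right)}} = \frac{1}{\sqrt{-8 + \left(-20 + \left(-4\right)^{2} + 8 \left(-4\right) + 10 \cdot 10 + 10 \left(-4\right)\right)}} = \frac{1}{\sqrt{-8 - -24}} = \frac{1}{\sqrt{-8 + 24}} = \frac{1}{\sqrt{16}} = \frac{1}{4}$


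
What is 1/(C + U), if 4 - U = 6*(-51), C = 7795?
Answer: 1/8105 ≈ 0.00012338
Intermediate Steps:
U = 310 (U = 4 - 6*(-51) = 4 - 1*(-306) = 4 + 306 = 310)
1/(C + U) = 1/(7795 + 310) = 1/8105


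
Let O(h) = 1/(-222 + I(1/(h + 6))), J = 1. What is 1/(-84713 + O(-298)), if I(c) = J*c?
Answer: -64825/5491520517 ≈ -1.1805e-5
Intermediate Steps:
I(c) = c (I(c) = 1*c = c)
O(h) = 1/(-222 + 1/(6 + h)) (O(h) = 1/(-222 + 1/(h + 6)) = 1/(-222 + 1/(6 + h)))
1/(-84713 + O(-298)) = 1/(-84713 + (-6 - 1*(-298))/(1331 + 222*(-298))) = 1/(-84713 + (-6 + 298)/(1331 - 66156)) = 1/(-84713 + 292/(-64825)) = 1/(-84713 - 1/64825*292) = 1/(-84713 - 292/64825) = 1/(-5491520517/64825) = -64825/5491520517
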